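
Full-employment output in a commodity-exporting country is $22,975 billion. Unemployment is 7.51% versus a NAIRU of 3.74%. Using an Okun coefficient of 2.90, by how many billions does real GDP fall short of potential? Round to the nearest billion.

$2,512 billion

Output gap = -2.90 × (7.51 - 3.74) = -2.9 × 3.77 = -10.933%.
Actual GDP ≈ 22975 × 0.89067 ≈ 20463 billion, so the shortfall is 22975 - 20463 = 2512 billion.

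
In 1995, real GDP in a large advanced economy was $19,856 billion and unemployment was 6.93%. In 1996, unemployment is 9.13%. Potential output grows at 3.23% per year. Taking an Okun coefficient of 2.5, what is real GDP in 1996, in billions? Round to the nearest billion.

Δu = 9.13 - 6.93 = 2.2 points.
Okun's law (growth form): g_Y = g_Y* - β × Δu = 3.23 - 2.5 × (2.20) = 3.23 - 5.5 = -2.27%.
Real GDP in the next year = 19856 × (1 - 2.27/100) = 19856 × 0.9773 ≈ 19405 billion.

$19,405 billion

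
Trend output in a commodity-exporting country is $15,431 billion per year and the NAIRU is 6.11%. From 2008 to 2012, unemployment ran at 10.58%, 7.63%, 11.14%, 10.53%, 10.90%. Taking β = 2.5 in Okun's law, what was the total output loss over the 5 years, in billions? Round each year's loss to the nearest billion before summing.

Year 2008: gap = -2.5 × (10.58 - 6.11) = -11.175%, loss ≈ 15431 × 11.175/100 ≈ 1724.
Year 2009: gap = -2.5 × (7.63 - 6.11) = -3.8%, loss ≈ 15431 × 3.8/100 ≈ 586.
Year 2010: gap = -2.5 × (11.14 - 6.11) = -12.575%, loss ≈ 15431 × 12.575/100 ≈ 1940.
Year 2011: gap = -2.5 × (10.53 - 6.11) = -11.05%, loss ≈ 15431 × 11.05/100 ≈ 1705.
Year 2012: gap = -2.5 × (10.9 - 6.11) = -11.975%, loss ≈ 15431 × 11.975/100 ≈ 1848.
Total lost output = 1724 + 586 + 1940 + 1705 + 1848 = 7803 billion.

$7,803 billion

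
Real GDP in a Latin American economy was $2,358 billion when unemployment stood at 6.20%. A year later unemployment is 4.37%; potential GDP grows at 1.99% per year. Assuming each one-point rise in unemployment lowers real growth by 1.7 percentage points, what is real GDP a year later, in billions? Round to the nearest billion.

Δu = 4.37 - 6.2 = -1.83 points.
Okun's law (growth form): g_Y = g_Y* - β × Δu = 1.99 - 1.7 × (-1.83) = 1.99 + 3.111 = 5.101%.
Real GDP in the next year = 2358 × (1 + 5.101/100) = 2358 × 1.05101 ≈ 2478 billion.

$2,478 billion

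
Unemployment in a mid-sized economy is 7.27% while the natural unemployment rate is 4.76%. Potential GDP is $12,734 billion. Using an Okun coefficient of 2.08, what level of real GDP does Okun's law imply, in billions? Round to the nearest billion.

Unemployment gap = 7.27 - 4.76 = 2.51 points, so the output gap is -2.08 × 2.51 = -5.2208%.
Actual GDP = 12734 × (1 - 5.2208/100) = 12734 × 0.947792 ≈ 12069 billion.

$12,069 billion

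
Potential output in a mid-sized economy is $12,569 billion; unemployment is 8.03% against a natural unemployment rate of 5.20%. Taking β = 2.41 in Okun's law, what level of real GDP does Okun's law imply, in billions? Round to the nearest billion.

Unemployment gap = 8.03 - 5.2 = 2.83 points, so the output gap is -2.41 × 2.83 = -6.8203%.
Actual GDP = 12569 × (1 - 6.8203/100) = 12569 × 0.931797 ≈ 11712 billion.

$11,712 billion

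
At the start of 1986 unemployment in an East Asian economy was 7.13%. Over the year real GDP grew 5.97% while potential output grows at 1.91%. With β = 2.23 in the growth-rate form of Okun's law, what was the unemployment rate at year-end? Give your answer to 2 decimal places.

Growth-rate Okun's law: g_Y = g_Y* - β × Δu, so Δu = (g_Y* - g_Y)/β.
Δu = (1.91 - 5.97)/2.23 = -4.06/2.23 = -1.82 percentage points.
Year-end unemployment = 7.13 - 1.82 = 5.31%.

5.31%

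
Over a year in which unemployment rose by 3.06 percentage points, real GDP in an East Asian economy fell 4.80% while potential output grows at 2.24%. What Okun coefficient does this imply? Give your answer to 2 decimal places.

Growth form: g_Y = g_Y* - β × Δu, so β = (g_Y* - g_Y)/Δu.
β = (2.24 + 4.8)/3.06 = 7.04/3.06 = 2.30.

β ≈ 2.30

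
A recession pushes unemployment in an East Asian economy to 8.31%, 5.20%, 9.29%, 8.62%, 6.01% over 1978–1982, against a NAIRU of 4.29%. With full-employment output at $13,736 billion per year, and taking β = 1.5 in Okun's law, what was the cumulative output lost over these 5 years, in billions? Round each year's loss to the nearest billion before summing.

$3,291 billion

Year 1978: gap = -1.5 × (8.31 - 4.29) = -6.03%, loss ≈ 13736 × 6.03/100 ≈ 828.
Year 1979: gap = -1.5 × (5.2 - 4.29) = -1.365%, loss ≈ 13736 × 1.365/100 ≈ 187.
Year 1980: gap = -1.5 × (9.29 - 4.29) = -7.5%, loss ≈ 13736 × 7.5/100 ≈ 1030.
Year 1981: gap = -1.5 × (8.62 - 4.29) = -6.495%, loss ≈ 13736 × 6.495/100 ≈ 892.
Year 1982: gap = -1.5 × (6.01 - 4.29) = -2.58%, loss ≈ 13736 × 2.58/100 ≈ 354.
Total lost output = 828 + 187 + 1030 + 892 + 354 = 3291 billion.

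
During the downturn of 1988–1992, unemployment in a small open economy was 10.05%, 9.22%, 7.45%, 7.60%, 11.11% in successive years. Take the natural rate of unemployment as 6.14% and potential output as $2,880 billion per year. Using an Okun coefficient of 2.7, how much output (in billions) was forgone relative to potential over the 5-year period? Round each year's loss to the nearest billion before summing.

Year 1988: gap = -2.7 × (10.05 - 6.14) = -10.557%, loss ≈ 2880 × 10.557/100 ≈ 304.
Year 1989: gap = -2.7 × (9.22 - 6.14) = -8.316%, loss ≈ 2880 × 8.316/100 ≈ 240.
Year 1990: gap = -2.7 × (7.45 - 6.14) = -3.537%, loss ≈ 2880 × 3.537/100 ≈ 102.
Year 1991: gap = -2.7 × (7.6 - 6.14) = -3.942%, loss ≈ 2880 × 3.942/100 ≈ 114.
Year 1992: gap = -2.7 × (11.11 - 6.14) = -13.419%, loss ≈ 2880 × 13.419/100 ≈ 386.
Total lost output = 304 + 240 + 102 + 114 + 386 = 1146 billion.

$1,146 billion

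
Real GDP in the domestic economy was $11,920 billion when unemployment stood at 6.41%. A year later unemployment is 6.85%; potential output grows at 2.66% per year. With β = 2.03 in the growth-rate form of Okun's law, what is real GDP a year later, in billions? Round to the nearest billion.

$12,131 billion

Δu = 6.85 - 6.41 = 0.44 points.
Okun's law (growth form): g_Y = g_Y* - β × Δu = 2.66 - 2.03 × (0.44) = 2.66 - 0.8932 = 1.7668%.
Real GDP in the next year = 11920 × (1 + 1.7668/100) = 11920 × 1.017668 ≈ 12131 billion.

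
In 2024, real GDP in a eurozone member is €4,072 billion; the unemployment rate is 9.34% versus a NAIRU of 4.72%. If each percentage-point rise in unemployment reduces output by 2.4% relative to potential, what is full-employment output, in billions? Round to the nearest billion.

Unemployment gap = 9.34 - 4.72 = 4.62 points, so output gap = -2.4 × 4.62 = -11.088%.
Since Y = Y* × (1 + gap/100), Y* = 4072/0.88912 ≈ 4580 billion.

€4,580 billion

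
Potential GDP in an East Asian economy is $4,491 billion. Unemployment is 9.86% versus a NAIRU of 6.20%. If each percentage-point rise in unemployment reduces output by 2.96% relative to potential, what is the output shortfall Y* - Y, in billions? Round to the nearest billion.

$487 billion

Output gap = -2.96 × (9.86 - 6.2) = -2.96 × 3.66 = -10.8336%.
Actual GDP ≈ 4491 × 0.891664 ≈ 4004 billion, so the shortfall is 4491 - 4004 = 487 billion.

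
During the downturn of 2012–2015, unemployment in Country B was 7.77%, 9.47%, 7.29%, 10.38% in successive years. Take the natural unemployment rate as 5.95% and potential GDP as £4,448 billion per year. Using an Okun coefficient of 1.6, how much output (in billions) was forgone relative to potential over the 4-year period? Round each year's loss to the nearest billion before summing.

Year 2012: gap = -1.6 × (7.77 - 5.95) = -2.912%, loss ≈ 4448 × 2.912/100 ≈ 130.
Year 2013: gap = -1.6 × (9.47 - 5.95) = -5.632%, loss ≈ 4448 × 5.632/100 ≈ 251.
Year 2014: gap = -1.6 × (7.29 - 5.95) = -2.144%, loss ≈ 4448 × 2.144/100 ≈ 95.
Year 2015: gap = -1.6 × (10.38 - 5.95) = -7.088%, loss ≈ 4448 × 7.088/100 ≈ 315.
Total lost output = 130 + 251 + 95 + 315 = 791 billion.

£791 billion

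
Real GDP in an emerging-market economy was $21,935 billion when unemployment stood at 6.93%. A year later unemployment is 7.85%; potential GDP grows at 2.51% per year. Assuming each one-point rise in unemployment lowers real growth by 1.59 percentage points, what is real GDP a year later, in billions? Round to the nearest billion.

Δu = 7.85 - 6.93 = 0.92 points.
Okun's law (growth form): g_Y = g_Y* - β × Δu = 2.51 - 1.59 × (0.92) = 2.51 - 1.4628 = 1.0472%.
Real GDP in the next year = 21935 × (1 + 1.0472/100) = 21935 × 1.010472 ≈ 22165 billion.

$22,165 billion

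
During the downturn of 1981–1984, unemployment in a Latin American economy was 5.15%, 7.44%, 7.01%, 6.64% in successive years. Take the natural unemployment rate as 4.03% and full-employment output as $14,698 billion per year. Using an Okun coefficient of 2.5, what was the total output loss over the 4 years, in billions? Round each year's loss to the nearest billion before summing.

Year 1981: gap = -2.5 × (5.15 - 4.03) = -2.8%, loss ≈ 14698 × 2.8/100 ≈ 412.
Year 1982: gap = -2.5 × (7.44 - 4.03) = -8.525%, loss ≈ 14698 × 8.525/100 ≈ 1253.
Year 1983: gap = -2.5 × (7.01 - 4.03) = -7.45%, loss ≈ 14698 × 7.45/100 ≈ 1095.
Year 1984: gap = -2.5 × (6.64 - 4.03) = -6.525%, loss ≈ 14698 × 6.525/100 ≈ 959.
Total lost output = 412 + 1253 + 1095 + 959 = 3719 billion.

$3,719 billion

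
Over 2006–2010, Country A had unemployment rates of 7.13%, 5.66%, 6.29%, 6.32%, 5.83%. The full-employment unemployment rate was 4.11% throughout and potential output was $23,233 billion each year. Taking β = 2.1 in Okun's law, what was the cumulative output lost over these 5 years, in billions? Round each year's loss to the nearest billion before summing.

$5,210 billion

Year 2006: gap = -2.1 × (7.13 - 4.11) = -6.342%, loss ≈ 23233 × 6.342/100 ≈ 1473.
Year 2007: gap = -2.1 × (5.66 - 4.11) = -3.255%, loss ≈ 23233 × 3.255/100 ≈ 756.
Year 2008: gap = -2.1 × (6.29 - 4.11) = -4.578%, loss ≈ 23233 × 4.578/100 ≈ 1064.
Year 2009: gap = -2.1 × (6.32 - 4.11) = -4.641%, loss ≈ 23233 × 4.641/100 ≈ 1078.
Year 2010: gap = -2.1 × (5.83 - 4.11) = -3.612%, loss ≈ 23233 × 3.612/100 ≈ 839.
Total lost output = 1473 + 756 + 1064 + 1078 + 839 = 5210 billion.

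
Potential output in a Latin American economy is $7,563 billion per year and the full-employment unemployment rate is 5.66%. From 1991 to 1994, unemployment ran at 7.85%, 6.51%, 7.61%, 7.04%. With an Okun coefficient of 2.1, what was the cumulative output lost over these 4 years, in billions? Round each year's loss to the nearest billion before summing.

Year 1991: gap = -2.1 × (7.85 - 5.66) = -4.599%, loss ≈ 7563 × 4.599/100 ≈ 348.
Year 1992: gap = -2.1 × (6.51 - 5.66) = -1.785%, loss ≈ 7563 × 1.785/100 ≈ 135.
Year 1993: gap = -2.1 × (7.61 - 5.66) = -4.095%, loss ≈ 7563 × 4.095/100 ≈ 310.
Year 1994: gap = -2.1 × (7.04 - 5.66) = -2.898%, loss ≈ 7563 × 2.898/100 ≈ 219.
Total lost output = 348 + 135 + 310 + 219 = 1012 billion.

$1,012 billion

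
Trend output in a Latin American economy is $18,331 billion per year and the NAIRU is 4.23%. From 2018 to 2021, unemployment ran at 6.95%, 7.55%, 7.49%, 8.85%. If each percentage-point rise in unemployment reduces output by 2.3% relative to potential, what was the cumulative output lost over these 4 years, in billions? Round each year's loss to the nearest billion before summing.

$5,869 billion

Year 2018: gap = -2.3 × (6.95 - 4.23) = -6.256%, loss ≈ 18331 × 6.256/100 ≈ 1147.
Year 2019: gap = -2.3 × (7.55 - 4.23) = -7.636%, loss ≈ 18331 × 7.636/100 ≈ 1400.
Year 2020: gap = -2.3 × (7.49 - 4.23) = -7.498%, loss ≈ 18331 × 7.498/100 ≈ 1374.
Year 2021: gap = -2.3 × (8.85 - 4.23) = -10.626%, loss ≈ 18331 × 10.626/100 ≈ 1948.
Total lost output = 1147 + 1400 + 1374 + 1948 = 5869 billion.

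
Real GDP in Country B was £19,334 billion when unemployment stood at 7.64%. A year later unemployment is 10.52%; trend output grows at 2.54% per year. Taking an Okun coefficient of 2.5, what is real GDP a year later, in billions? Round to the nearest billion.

Δu = 10.52 - 7.64 = 2.88 points.
Okun's law (growth form): g_Y = g_Y* - β × Δu = 2.54 - 2.5 × (2.88) = 2.54 - 7.2 = -4.66%.
Real GDP in the next year = 19334 × (1 - 4.66/100) = 19334 × 0.9534 ≈ 18433 billion.

£18,433 billion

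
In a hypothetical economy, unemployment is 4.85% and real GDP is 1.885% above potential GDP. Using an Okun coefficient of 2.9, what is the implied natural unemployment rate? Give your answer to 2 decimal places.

5.50%

From Okun's law, u - u* = -(output gap)/β = -(1.885)/2.9 = -0.65 points.
So u* = 4.85 + 0.65 = 5.50%.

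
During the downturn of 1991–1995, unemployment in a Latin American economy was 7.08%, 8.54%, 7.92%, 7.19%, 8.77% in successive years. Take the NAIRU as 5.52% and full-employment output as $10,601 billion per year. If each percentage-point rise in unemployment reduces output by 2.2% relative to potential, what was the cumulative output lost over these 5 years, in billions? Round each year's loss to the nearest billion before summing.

Year 1991: gap = -2.2 × (7.08 - 5.52) = -3.432%, loss ≈ 10601 × 3.432/100 ≈ 364.
Year 1992: gap = -2.2 × (8.54 - 5.52) = -6.644%, loss ≈ 10601 × 6.644/100 ≈ 704.
Year 1993: gap = -2.2 × (7.92 - 5.52) = -5.28%, loss ≈ 10601 × 5.28/100 ≈ 560.
Year 1994: gap = -2.2 × (7.19 - 5.52) = -3.674%, loss ≈ 10601 × 3.674/100 ≈ 389.
Year 1995: gap = -2.2 × (8.77 - 5.52) = -7.15%, loss ≈ 10601 × 7.15/100 ≈ 758.
Total lost output = 364 + 704 + 560 + 389 + 758 = 2775 billion.

$2,775 billion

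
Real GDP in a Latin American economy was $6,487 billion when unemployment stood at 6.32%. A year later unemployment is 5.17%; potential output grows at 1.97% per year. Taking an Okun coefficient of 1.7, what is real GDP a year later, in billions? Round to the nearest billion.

$6,742 billion

Δu = 5.17 - 6.32 = -1.15 points.
Okun's law (growth form): g_Y = g_Y* - β × Δu = 1.97 - 1.7 × (-1.15) = 1.97 + 1.955 = 3.925%.
Real GDP in the next year = 6487 × (1 + 3.925/100) = 6487 × 1.03925 ≈ 6742 billion.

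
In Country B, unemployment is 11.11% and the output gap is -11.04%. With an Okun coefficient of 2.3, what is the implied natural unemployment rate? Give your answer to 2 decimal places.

6.31%

From Okun's law, u - u* = -(output gap)/β = -(-11.04)/2.3 = 4.8 points.
So u* = 11.11 - 4.8 = 6.31%.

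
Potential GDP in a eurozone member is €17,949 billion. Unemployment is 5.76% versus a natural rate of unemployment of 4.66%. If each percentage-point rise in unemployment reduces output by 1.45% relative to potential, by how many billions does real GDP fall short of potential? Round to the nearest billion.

€286 billion

Output gap = -1.45 × (5.76 - 4.66) = -1.45 × 1.1 = -1.595%.
Actual GDP ≈ 17949 × 0.98405 ≈ 17663 billion, so the shortfall is 17949 - 17663 = 286 billion.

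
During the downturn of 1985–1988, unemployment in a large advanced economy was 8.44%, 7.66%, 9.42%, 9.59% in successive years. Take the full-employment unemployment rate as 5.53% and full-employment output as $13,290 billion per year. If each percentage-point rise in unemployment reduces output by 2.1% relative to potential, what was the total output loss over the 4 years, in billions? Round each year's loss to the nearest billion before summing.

Year 1985: gap = -2.1 × (8.44 - 5.53) = -6.111%, loss ≈ 13290 × 6.111/100 ≈ 812.
Year 1986: gap = -2.1 × (7.66 - 5.53) = -4.473%, loss ≈ 13290 × 4.473/100 ≈ 594.
Year 1987: gap = -2.1 × (9.42 - 5.53) = -8.169%, loss ≈ 13290 × 8.169/100 ≈ 1086.
Year 1988: gap = -2.1 × (9.59 - 5.53) = -8.526%, loss ≈ 13290 × 8.526/100 ≈ 1133.
Total lost output = 812 + 594 + 1086 + 1133 = 3625 billion.

$3,625 billion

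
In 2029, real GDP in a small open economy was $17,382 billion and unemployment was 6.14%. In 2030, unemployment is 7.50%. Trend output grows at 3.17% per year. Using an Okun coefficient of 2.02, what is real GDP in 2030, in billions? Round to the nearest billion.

$17,455 billion

Δu = 7.5 - 6.14 = 1.36 points.
Okun's law (growth form): g_Y = g_Y* - β × Δu = 3.17 - 2.02 × (1.36) = 3.17 - 2.7472 = 0.4228%.
Real GDP in the next year = 17382 × (1 + 0.4228/100) = 17382 × 1.004228 ≈ 17455 billion.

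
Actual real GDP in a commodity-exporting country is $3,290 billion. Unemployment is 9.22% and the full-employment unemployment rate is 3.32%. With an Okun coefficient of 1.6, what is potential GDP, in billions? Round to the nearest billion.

$3,633 billion

Unemployment gap = 9.22 - 3.32 = 5.9 points, so output gap = -1.6 × 5.9 = -9.44%.
Since Y = Y* × (1 + gap/100), Y* = 3290/0.9056 ≈ 3633 billion.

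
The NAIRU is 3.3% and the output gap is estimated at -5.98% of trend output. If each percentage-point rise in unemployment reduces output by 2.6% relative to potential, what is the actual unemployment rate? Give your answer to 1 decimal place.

From Okun's law, u - u* = -(output gap)/β = -(-5.98)/2.6 = 2.3 points.
So u = 3.3 + 2.3 = 5.6%.

5.6%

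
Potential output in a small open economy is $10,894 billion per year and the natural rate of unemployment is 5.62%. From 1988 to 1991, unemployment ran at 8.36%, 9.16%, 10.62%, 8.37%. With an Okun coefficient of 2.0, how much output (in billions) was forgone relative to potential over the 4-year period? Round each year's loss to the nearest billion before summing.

Year 1988: gap = -2.0 × (8.36 - 5.62) = -5.48%, loss ≈ 10894 × 5.48/100 ≈ 597.
Year 1989: gap = -2.0 × (9.16 - 5.62) = -7.08%, loss ≈ 10894 × 7.08/100 ≈ 771.
Year 1990: gap = -2.0 × (10.62 - 5.62) = -10%, loss ≈ 10894 × 10/100 ≈ 1089.
Year 1991: gap = -2.0 × (8.37 - 5.62) = -5.5%, loss ≈ 10894 × 5.5/100 ≈ 599.
Total lost output = 597 + 771 + 1089 + 599 = 3056 billion.

$3,056 billion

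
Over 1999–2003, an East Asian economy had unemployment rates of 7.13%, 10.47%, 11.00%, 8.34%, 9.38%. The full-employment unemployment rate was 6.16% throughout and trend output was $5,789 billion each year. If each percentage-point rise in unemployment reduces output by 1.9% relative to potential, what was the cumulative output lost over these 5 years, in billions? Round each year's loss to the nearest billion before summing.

Year 1999: gap = -1.9 × (7.13 - 6.16) = -1.843%, loss ≈ 5789 × 1.843/100 ≈ 107.
Year 2000: gap = -1.9 × (10.47 - 6.16) = -8.189%, loss ≈ 5789 × 8.189/100 ≈ 474.
Year 2001: gap = -1.9 × (11 - 6.16) = -9.196%, loss ≈ 5789 × 9.196/100 ≈ 532.
Year 2002: gap = -1.9 × (8.34 - 6.16) = -4.142%, loss ≈ 5789 × 4.142/100 ≈ 240.
Year 2003: gap = -1.9 × (9.38 - 6.16) = -6.118%, loss ≈ 5789 × 6.118/100 ≈ 354.
Total lost output = 107 + 474 + 532 + 240 + 354 = 1707 billion.

$1,707 billion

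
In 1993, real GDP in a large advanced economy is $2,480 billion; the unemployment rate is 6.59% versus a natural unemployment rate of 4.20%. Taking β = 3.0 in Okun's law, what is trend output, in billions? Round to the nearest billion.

$2,672 billion

Unemployment gap = 6.59 - 4.2 = 2.39 points, so output gap = -3 × 2.39 = -7.17%.
Since Y = Y* × (1 + gap/100), Y* = 2480/0.9283 ≈ 2672 billion.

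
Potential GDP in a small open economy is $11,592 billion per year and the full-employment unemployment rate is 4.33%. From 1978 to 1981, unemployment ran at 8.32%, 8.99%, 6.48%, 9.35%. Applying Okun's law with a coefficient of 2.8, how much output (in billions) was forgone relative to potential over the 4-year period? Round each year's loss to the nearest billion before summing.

$5,135 billion

Year 1978: gap = -2.8 × (8.32 - 4.33) = -11.172%, loss ≈ 11592 × 11.172/100 ≈ 1295.
Year 1979: gap = -2.8 × (8.99 - 4.33) = -13.048%, loss ≈ 11592 × 13.048/100 ≈ 1513.
Year 1980: gap = -2.8 × (6.48 - 4.33) = -6.02%, loss ≈ 11592 × 6.02/100 ≈ 698.
Year 1981: gap = -2.8 × (9.35 - 4.33) = -14.056%, loss ≈ 11592 × 14.056/100 ≈ 1629.
Total lost output = 1295 + 1513 + 698 + 1629 = 5135 billion.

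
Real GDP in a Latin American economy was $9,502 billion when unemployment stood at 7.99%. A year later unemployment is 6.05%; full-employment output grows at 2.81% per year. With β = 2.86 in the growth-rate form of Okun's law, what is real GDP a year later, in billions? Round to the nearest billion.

Δu = 6.05 - 7.99 = -1.94 points.
Okun's law (growth form): g_Y = g_Y* - β × Δu = 2.81 - 2.86 × (-1.94) = 2.81 + 5.5484 = 8.3584%.
Real GDP in the next year = 9502 × (1 + 8.3584/100) = 9502 × 1.083584 ≈ 10296 billion.

$10,296 billion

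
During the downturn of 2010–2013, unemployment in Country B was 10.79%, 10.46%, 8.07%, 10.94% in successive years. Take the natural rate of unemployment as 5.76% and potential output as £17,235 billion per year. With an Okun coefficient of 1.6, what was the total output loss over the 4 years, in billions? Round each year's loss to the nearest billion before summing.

£4,748 billion

Year 2010: gap = -1.6 × (10.79 - 5.76) = -8.048%, loss ≈ 17235 × 8.048/100 ≈ 1387.
Year 2011: gap = -1.6 × (10.46 - 5.76) = -7.52%, loss ≈ 17235 × 7.52/100 ≈ 1296.
Year 2012: gap = -1.6 × (8.07 - 5.76) = -3.696%, loss ≈ 17235 × 3.696/100 ≈ 637.
Year 2013: gap = -1.6 × (10.94 - 5.76) = -8.288%, loss ≈ 17235 × 8.288/100 ≈ 1428.
Total lost output = 1387 + 1296 + 637 + 1428 = 4748 billion.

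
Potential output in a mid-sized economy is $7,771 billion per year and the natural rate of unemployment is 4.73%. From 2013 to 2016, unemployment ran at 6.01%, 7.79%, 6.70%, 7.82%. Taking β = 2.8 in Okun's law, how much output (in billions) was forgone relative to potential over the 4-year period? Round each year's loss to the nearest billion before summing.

Year 2013: gap = -2.8 × (6.01 - 4.73) = -3.584%, loss ≈ 7771 × 3.584/100 ≈ 279.
Year 2014: gap = -2.8 × (7.79 - 4.73) = -8.568%, loss ≈ 7771 × 8.568/100 ≈ 666.
Year 2015: gap = -2.8 × (6.7 - 4.73) = -5.516%, loss ≈ 7771 × 5.516/100 ≈ 429.
Year 2016: gap = -2.8 × (7.82 - 4.73) = -8.652%, loss ≈ 7771 × 8.652/100 ≈ 672.
Total lost output = 279 + 666 + 429 + 672 = 2046 billion.

$2,046 billion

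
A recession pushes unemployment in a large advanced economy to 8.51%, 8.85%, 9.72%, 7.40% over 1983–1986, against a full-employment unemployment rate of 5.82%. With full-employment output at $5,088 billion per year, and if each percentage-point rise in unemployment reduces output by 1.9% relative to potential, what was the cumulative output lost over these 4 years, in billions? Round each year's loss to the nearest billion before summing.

$1,083 billion

Year 1983: gap = -1.9 × (8.51 - 5.82) = -5.111%, loss ≈ 5088 × 5.111/100 ≈ 260.
Year 1984: gap = -1.9 × (8.85 - 5.82) = -5.757%, loss ≈ 5088 × 5.757/100 ≈ 293.
Year 1985: gap = -1.9 × (9.72 - 5.82) = -7.41%, loss ≈ 5088 × 7.41/100 ≈ 377.
Year 1986: gap = -1.9 × (7.4 - 5.82) = -3.002%, loss ≈ 5088 × 3.002/100 ≈ 153.
Total lost output = 260 + 293 + 377 + 153 = 1083 billion.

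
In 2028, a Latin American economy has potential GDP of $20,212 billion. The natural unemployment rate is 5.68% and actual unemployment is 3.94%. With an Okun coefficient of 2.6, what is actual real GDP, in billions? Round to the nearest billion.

Unemployment gap = 3.94 - 5.68 = -1.74 points, so the output gap is -2.6 × (-1.74) = 4.524%.
Actual GDP = 20212 × (1 + 4.524/100) = 20212 × 1.04524 ≈ 21126 billion.

$21,126 billion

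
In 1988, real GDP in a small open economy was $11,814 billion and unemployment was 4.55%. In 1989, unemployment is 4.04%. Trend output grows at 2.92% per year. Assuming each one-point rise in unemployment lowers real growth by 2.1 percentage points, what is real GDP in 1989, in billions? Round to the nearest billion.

$12,285 billion

Δu = 4.04 - 4.55 = -0.51 points.
Okun's law (growth form): g_Y = g_Y* - β × Δu = 2.92 - 2.1 × (-0.51) = 2.92 + 1.071 = 3.991%.
Real GDP in the next year = 11814 × (1 + 3.991/100) = 11814 × 1.03991 ≈ 12285 billion.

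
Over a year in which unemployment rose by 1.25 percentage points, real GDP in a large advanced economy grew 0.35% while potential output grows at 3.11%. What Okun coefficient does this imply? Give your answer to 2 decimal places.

Growth form: g_Y = g_Y* - β × Δu, so β = (g_Y* - g_Y)/Δu.
β = (3.11 - 0.35)/1.25 = 2.76/1.25 = 2.21.

β ≈ 2.21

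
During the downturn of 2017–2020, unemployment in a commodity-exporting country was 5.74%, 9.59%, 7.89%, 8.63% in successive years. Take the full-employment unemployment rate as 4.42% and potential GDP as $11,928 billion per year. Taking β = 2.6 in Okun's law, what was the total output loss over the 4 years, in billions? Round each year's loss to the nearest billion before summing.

$4,394 billion

Year 2017: gap = -2.6 × (5.74 - 4.42) = -3.432%, loss ≈ 11928 × 3.432/100 ≈ 409.
Year 2018: gap = -2.6 × (9.59 - 4.42) = -13.442%, loss ≈ 11928 × 13.442/100 ≈ 1603.
Year 2019: gap = -2.6 × (7.89 - 4.42) = -9.022%, loss ≈ 11928 × 9.022/100 ≈ 1076.
Year 2020: gap = -2.6 × (8.63 - 4.42) = -10.946%, loss ≈ 11928 × 10.946/100 ≈ 1306.
Total lost output = 409 + 1603 + 1076 + 1306 = 4394 billion.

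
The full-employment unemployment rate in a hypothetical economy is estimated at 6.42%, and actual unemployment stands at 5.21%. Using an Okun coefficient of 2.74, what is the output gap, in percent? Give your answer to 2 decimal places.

The unemployment gap is 5.21 - 6.42 = -1.21 percentage points.
Okun's law gives an output gap of -2.74 × (-1.21) = 3.3154%, i.e. 3.32% above potential.

3.32%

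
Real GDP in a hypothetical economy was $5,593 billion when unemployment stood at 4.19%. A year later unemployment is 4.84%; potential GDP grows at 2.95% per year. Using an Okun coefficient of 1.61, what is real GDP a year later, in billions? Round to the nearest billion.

$5,699 billion

Δu = 4.84 - 4.19 = 0.65 points.
Okun's law (growth form): g_Y = g_Y* - β × Δu = 2.95 - 1.61 × (0.65) = 2.95 - 1.0465 = 1.9035%.
Real GDP in the next year = 5593 × (1 + 1.9035/100) = 5593 × 1.019035 ≈ 5699 billion.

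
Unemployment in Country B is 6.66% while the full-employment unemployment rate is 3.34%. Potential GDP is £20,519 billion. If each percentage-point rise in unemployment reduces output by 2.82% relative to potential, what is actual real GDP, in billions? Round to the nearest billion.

£18,598 billion

Unemployment gap = 6.66 - 3.34 = 3.32 points, so the output gap is -2.82 × 3.32 = -9.3624%.
Actual GDP = 20519 × (1 - 9.3624/100) = 20519 × 0.906376 ≈ 18598 billion.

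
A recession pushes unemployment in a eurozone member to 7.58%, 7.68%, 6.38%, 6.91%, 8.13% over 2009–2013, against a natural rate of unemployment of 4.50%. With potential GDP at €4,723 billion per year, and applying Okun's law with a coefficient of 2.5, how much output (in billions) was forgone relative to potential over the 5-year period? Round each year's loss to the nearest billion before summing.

€1,675 billion

Year 2009: gap = -2.5 × (7.58 - 4.5) = -7.7%, loss ≈ 4723 × 7.7/100 ≈ 364.
Year 2010: gap = -2.5 × (7.68 - 4.5) = -7.95%, loss ≈ 4723 × 7.95/100 ≈ 375.
Year 2011: gap = -2.5 × (6.38 - 4.5) = -4.7%, loss ≈ 4723 × 4.7/100 ≈ 222.
Year 2012: gap = -2.5 × (6.91 - 4.5) = -6.025%, loss ≈ 4723 × 6.025/100 ≈ 285.
Year 2013: gap = -2.5 × (8.13 - 4.5) = -9.075%, loss ≈ 4723 × 9.075/100 ≈ 429.
Total lost output = 364 + 375 + 222 + 285 + 429 = 1675 billion.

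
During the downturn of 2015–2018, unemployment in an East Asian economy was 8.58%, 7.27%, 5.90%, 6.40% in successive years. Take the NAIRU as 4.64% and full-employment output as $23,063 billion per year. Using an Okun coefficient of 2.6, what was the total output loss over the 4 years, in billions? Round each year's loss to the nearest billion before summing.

Year 2015: gap = -2.6 × (8.58 - 4.64) = -10.244%, loss ≈ 23063 × 10.244/100 ≈ 2363.
Year 2016: gap = -2.6 × (7.27 - 4.64) = -6.838%, loss ≈ 23063 × 6.838/100 ≈ 1577.
Year 2017: gap = -2.6 × (5.9 - 4.64) = -3.276%, loss ≈ 23063 × 3.276/100 ≈ 756.
Year 2018: gap = -2.6 × (6.4 - 4.64) = -4.576%, loss ≈ 23063 × 4.576/100 ≈ 1055.
Total lost output = 2363 + 1577 + 756 + 1055 = 5751 billion.

$5,751 billion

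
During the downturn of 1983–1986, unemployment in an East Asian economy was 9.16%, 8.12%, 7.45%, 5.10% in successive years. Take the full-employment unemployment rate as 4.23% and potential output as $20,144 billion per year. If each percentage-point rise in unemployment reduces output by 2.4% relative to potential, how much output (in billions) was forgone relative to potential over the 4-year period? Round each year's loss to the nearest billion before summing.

$6,242 billion

Year 1983: gap = -2.4 × (9.16 - 4.23) = -11.832%, loss ≈ 20144 × 11.832/100 ≈ 2383.
Year 1984: gap = -2.4 × (8.12 - 4.23) = -9.336%, loss ≈ 20144 × 9.336/100 ≈ 1881.
Year 1985: gap = -2.4 × (7.45 - 4.23) = -7.728%, loss ≈ 20144 × 7.728/100 ≈ 1557.
Year 1986: gap = -2.4 × (5.1 - 4.23) = -2.088%, loss ≈ 20144 × 2.088/100 ≈ 421.
Total lost output = 2383 + 1881 + 1557 + 421 = 6242 billion.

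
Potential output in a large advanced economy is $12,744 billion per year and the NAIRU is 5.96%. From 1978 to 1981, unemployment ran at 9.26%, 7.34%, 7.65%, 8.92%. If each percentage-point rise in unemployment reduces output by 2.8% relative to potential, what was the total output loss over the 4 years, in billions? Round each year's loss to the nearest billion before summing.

Year 1978: gap = -2.8 × (9.26 - 5.96) = -9.24%, loss ≈ 12744 × 9.24/100 ≈ 1178.
Year 1979: gap = -2.8 × (7.34 - 5.96) = -3.864%, loss ≈ 12744 × 3.864/100 ≈ 492.
Year 1980: gap = -2.8 × (7.65 - 5.96) = -4.732%, loss ≈ 12744 × 4.732/100 ≈ 603.
Year 1981: gap = -2.8 × (8.92 - 5.96) = -8.288%, loss ≈ 12744 × 8.288/100 ≈ 1056.
Total lost output = 1178 + 492 + 603 + 1056 = 3329 billion.

$3,329 billion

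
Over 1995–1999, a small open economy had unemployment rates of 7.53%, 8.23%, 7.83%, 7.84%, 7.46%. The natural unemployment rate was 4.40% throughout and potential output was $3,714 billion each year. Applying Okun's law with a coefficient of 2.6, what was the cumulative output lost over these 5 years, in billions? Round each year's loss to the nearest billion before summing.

Year 1995: gap = -2.6 × (7.53 - 4.4) = -8.138%, loss ≈ 3714 × 8.138/100 ≈ 302.
Year 1996: gap = -2.6 × (8.23 - 4.4) = -9.958%, loss ≈ 3714 × 9.958/100 ≈ 370.
Year 1997: gap = -2.6 × (7.83 - 4.4) = -8.918%, loss ≈ 3714 × 8.918/100 ≈ 331.
Year 1998: gap = -2.6 × (7.84 - 4.4) = -8.944%, loss ≈ 3714 × 8.944/100 ≈ 332.
Year 1999: gap = -2.6 × (7.46 - 4.4) = -7.956%, loss ≈ 3714 × 7.956/100 ≈ 295.
Total lost output = 302 + 370 + 331 + 332 + 295 = 1630 billion.

$1,630 billion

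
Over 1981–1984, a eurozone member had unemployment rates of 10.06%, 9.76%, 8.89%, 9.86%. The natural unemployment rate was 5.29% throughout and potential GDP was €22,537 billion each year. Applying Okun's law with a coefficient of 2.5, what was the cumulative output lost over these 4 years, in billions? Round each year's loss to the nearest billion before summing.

Year 1981: gap = -2.5 × (10.06 - 5.29) = -11.925%, loss ≈ 22537 × 11.925/100 ≈ 2688.
Year 1982: gap = -2.5 × (9.76 - 5.29) = -11.175%, loss ≈ 22537 × 11.175/100 ≈ 2519.
Year 1983: gap = -2.5 × (8.89 - 5.29) = -9%, loss ≈ 22537 × 9/100 ≈ 2028.
Year 1984: gap = -2.5 × (9.86 - 5.29) = -11.425%, loss ≈ 22537 × 11.425/100 ≈ 2575.
Total lost output = 2688 + 2519 + 2028 + 2575 = 9810 billion.

€9,810 billion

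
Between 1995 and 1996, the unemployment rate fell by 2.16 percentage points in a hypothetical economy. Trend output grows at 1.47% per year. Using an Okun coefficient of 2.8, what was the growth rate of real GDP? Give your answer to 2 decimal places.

7.52%

Growth-rate Okun's law: g_Y = g_Y* - β × Δu.
g_Y = 1.47 - 2.8 × (-2.16) = 1.47 + 6.048 = 7.518%, i.e. 7.52% to 2 d.p.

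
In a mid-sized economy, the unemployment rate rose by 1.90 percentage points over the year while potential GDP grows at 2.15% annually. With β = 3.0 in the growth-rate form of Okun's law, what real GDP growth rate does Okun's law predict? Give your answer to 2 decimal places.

-3.55%

Growth-rate Okun's law: g_Y = g_Y* - β × Δu.
g_Y = 2.15 - 3.0 × (1.90) = 2.15 - 5.7 = -3.55%, i.e. -3.55% to 2 d.p.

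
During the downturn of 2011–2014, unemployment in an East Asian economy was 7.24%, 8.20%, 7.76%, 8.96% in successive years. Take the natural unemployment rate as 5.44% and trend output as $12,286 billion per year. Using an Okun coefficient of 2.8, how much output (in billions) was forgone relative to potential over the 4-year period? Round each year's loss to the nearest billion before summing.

$3,577 billion

Year 2011: gap = -2.8 × (7.24 - 5.44) = -5.04%, loss ≈ 12286 × 5.04/100 ≈ 619.
Year 2012: gap = -2.8 × (8.2 - 5.44) = -7.728%, loss ≈ 12286 × 7.728/100 ≈ 949.
Year 2013: gap = -2.8 × (7.76 - 5.44) = -6.496%, loss ≈ 12286 × 6.496/100 ≈ 798.
Year 2014: gap = -2.8 × (8.96 - 5.44) = -9.856%, loss ≈ 12286 × 9.856/100 ≈ 1211.
Total lost output = 619 + 949 + 798 + 1211 = 3577 billion.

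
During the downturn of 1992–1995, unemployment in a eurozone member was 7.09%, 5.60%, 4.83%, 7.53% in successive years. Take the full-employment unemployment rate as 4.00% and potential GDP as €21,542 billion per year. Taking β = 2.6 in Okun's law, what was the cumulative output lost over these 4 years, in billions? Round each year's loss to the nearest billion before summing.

Year 1992: gap = -2.6 × (7.09 - 4) = -8.034%, loss ≈ 21542 × 8.034/100 ≈ 1731.
Year 1993: gap = -2.6 × (5.6 - 4) = -4.16%, loss ≈ 21542 × 4.16/100 ≈ 896.
Year 1994: gap = -2.6 × (4.83 - 4) = -2.158%, loss ≈ 21542 × 2.158/100 ≈ 465.
Year 1995: gap = -2.6 × (7.53 - 4) = -9.178%, loss ≈ 21542 × 9.178/100 ≈ 1977.
Total lost output = 1731 + 896 + 465 + 1977 = 5069 billion.

€5,069 billion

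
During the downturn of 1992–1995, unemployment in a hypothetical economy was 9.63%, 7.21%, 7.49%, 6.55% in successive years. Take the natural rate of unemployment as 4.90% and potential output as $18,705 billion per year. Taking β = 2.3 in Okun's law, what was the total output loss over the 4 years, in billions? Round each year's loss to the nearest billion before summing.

Year 1992: gap = -2.3 × (9.63 - 4.9) = -10.879%, loss ≈ 18705 × 10.879/100 ≈ 2035.
Year 1993: gap = -2.3 × (7.21 - 4.9) = -5.313%, loss ≈ 18705 × 5.313/100 ≈ 994.
Year 1994: gap = -2.3 × (7.49 - 4.9) = -5.957%, loss ≈ 18705 × 5.957/100 ≈ 1114.
Year 1995: gap = -2.3 × (6.55 - 4.9) = -3.795%, loss ≈ 18705 × 3.795/100 ≈ 710.
Total lost output = 2035 + 994 + 1114 + 710 = 4853 billion.

$4,853 billion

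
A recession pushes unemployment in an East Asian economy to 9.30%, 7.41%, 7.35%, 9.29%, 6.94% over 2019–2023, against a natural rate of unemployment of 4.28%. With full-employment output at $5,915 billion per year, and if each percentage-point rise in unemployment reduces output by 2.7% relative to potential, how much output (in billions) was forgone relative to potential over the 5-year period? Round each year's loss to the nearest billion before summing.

$3,017 billion

Year 2019: gap = -2.7 × (9.3 - 4.28) = -13.554%, loss ≈ 5915 × 13.554/100 ≈ 802.
Year 2020: gap = -2.7 × (7.41 - 4.28) = -8.451%, loss ≈ 5915 × 8.451/100 ≈ 500.
Year 2021: gap = -2.7 × (7.35 - 4.28) = -8.289%, loss ≈ 5915 × 8.289/100 ≈ 490.
Year 2022: gap = -2.7 × (9.29 - 4.28) = -13.527%, loss ≈ 5915 × 13.527/100 ≈ 800.
Year 2023: gap = -2.7 × (6.94 - 4.28) = -7.182%, loss ≈ 5915 × 7.182/100 ≈ 425.
Total lost output = 802 + 500 + 490 + 800 + 425 = 3017 billion.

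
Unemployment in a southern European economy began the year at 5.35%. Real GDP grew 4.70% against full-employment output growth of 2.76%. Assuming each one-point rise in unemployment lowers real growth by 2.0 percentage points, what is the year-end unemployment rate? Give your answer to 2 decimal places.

Growth-rate Okun's law: g_Y = g_Y* - β × Δu, so Δu = (g_Y* - g_Y)/β.
Δu = (2.76 - 4.7)/2.0 = -1.94/2.0 = -0.97 percentage points.
Year-end unemployment = 5.35 - 0.97 = 4.38%.

4.38%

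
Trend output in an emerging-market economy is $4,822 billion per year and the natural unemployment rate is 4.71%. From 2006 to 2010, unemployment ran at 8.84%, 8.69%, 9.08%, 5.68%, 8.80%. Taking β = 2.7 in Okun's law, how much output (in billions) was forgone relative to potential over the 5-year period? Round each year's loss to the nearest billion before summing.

$2,283 billion

Year 2006: gap = -2.7 × (8.84 - 4.71) = -11.151%, loss ≈ 4822 × 11.151/100 ≈ 538.
Year 2007: gap = -2.7 × (8.69 - 4.71) = -10.746%, loss ≈ 4822 × 10.746/100 ≈ 518.
Year 2008: gap = -2.7 × (9.08 - 4.71) = -11.799%, loss ≈ 4822 × 11.799/100 ≈ 569.
Year 2009: gap = -2.7 × (5.68 - 4.71) = -2.619%, loss ≈ 4822 × 2.619/100 ≈ 126.
Year 2010: gap = -2.7 × (8.8 - 4.71) = -11.043%, loss ≈ 4822 × 11.043/100 ≈ 532.
Total lost output = 538 + 518 + 569 + 126 + 532 = 2283 billion.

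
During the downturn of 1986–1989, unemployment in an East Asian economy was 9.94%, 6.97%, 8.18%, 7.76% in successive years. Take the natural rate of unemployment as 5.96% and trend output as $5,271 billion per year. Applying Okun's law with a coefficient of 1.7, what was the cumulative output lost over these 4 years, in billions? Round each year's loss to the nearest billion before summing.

$808 billion

Year 1986: gap = -1.7 × (9.94 - 5.96) = -6.766%, loss ≈ 5271 × 6.766/100 ≈ 357.
Year 1987: gap = -1.7 × (6.97 - 5.96) = -1.717%, loss ≈ 5271 × 1.717/100 ≈ 91.
Year 1988: gap = -1.7 × (8.18 - 5.96) = -3.774%, loss ≈ 5271 × 3.774/100 ≈ 199.
Year 1989: gap = -1.7 × (7.76 - 5.96) = -3.06%, loss ≈ 5271 × 3.06/100 ≈ 161.
Total lost output = 357 + 91 + 199 + 161 = 808 billion.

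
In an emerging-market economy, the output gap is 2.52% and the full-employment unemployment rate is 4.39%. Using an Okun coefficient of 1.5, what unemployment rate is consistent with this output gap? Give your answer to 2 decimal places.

From Okun's law, u - u* = -(output gap)/β = -(2.52)/1.5 = -1.68 points.
So u = 4.39 - 1.68 = 2.71%.

2.71%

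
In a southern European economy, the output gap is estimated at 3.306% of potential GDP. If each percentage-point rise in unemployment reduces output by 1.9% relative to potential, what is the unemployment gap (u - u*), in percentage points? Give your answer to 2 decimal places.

-1.74 percentage points

Okun's law: output gap = -β × (u - u*), so u - u* = -(output gap)/β.
u - u* = -(3.306)/1.9 = -1.74 percentage points.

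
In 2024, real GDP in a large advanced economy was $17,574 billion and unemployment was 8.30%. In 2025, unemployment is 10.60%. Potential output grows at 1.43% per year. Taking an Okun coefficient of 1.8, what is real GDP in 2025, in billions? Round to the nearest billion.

Δu = 10.6 - 8.3 = 2.3 points.
Okun's law (growth form): g_Y = g_Y* - β × Δu = 1.43 - 1.8 × (2.30) = 1.43 - 4.14 = -2.71%.
Real GDP in the next year = 17574 × (1 - 2.71/100) = 17574 × 0.9729 ≈ 17098 billion.

$17,098 billion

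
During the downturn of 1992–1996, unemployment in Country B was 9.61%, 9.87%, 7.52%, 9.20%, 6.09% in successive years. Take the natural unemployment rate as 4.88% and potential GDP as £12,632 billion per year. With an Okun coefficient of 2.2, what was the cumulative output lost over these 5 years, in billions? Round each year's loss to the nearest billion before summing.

£4,972 billion

Year 1992: gap = -2.2 × (9.61 - 4.88) = -10.406%, loss ≈ 12632 × 10.406/100 ≈ 1314.
Year 1993: gap = -2.2 × (9.87 - 4.88) = -10.978%, loss ≈ 12632 × 10.978/100 ≈ 1387.
Year 1994: gap = -2.2 × (7.52 - 4.88) = -5.808%, loss ≈ 12632 × 5.808/100 ≈ 734.
Year 1995: gap = -2.2 × (9.2 - 4.88) = -9.504%, loss ≈ 12632 × 9.504/100 ≈ 1201.
Year 1996: gap = -2.2 × (6.09 - 4.88) = -2.662%, loss ≈ 12632 × 2.662/100 ≈ 336.
Total lost output = 1314 + 1387 + 734 + 1201 + 336 = 4972 billion.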